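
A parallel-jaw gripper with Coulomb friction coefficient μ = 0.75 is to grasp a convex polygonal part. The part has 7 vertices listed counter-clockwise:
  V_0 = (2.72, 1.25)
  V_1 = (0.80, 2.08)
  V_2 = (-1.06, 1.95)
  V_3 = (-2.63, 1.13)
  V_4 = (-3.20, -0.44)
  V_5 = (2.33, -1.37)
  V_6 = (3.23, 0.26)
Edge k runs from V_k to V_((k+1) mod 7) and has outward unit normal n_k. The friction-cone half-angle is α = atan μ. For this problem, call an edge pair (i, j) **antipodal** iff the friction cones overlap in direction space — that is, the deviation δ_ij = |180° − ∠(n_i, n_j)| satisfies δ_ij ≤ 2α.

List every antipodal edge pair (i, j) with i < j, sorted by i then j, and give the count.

α = atan 0.75 = 36.87°;  2α = 73.74°
n_0 = (+0.3968, +0.9179)
n_1 = (-0.0697, +0.9976)
n_2 = (-0.4630, +0.8864)
n_3 = (-0.9400, +0.3413)
n_4 = (-0.1658, -0.9862)
n_5 = (+0.8754, -0.4834)
n_6 = (+0.8890, +0.4580)
  (0,1): δ = 152.62°  ·
  (0,2): δ = 129.04°  ·
  (0,3): δ = 86.58°  ·
  (0,4): δ = 13.83°  ✓
  (0,5): δ = 84.47°  ·
  (0,6): δ = 140.63°  ·
  (1,2): δ = 156.42°  ·
  (1,3): δ = 113.95°  ·
  (1,4): δ = 13.54°  ✓
  (1,5): δ = 57.10°  ✓
  (1,6): δ = 113.26°  ·
  (2,3): δ = 137.53°  ·
  (2,4): δ = 37.12°  ✓
  (2,5): δ = 33.52°  ✓
  (2,6): δ = 89.68°  ·
  (3,4): δ = 79.59°  ·
  (3,5): δ = 8.95°  ✓
  (3,6): δ = 47.21°  ✓
  (4,5): δ = 109.36°  ·
  (4,6): δ = 53.20°  ✓
  (5,6): δ = 123.84°  ·
antipodal pairs: 8

count = 8; pairs: (0,4), (1,4), (1,5), (2,4), (2,5), (3,5), (3,6), (4,6)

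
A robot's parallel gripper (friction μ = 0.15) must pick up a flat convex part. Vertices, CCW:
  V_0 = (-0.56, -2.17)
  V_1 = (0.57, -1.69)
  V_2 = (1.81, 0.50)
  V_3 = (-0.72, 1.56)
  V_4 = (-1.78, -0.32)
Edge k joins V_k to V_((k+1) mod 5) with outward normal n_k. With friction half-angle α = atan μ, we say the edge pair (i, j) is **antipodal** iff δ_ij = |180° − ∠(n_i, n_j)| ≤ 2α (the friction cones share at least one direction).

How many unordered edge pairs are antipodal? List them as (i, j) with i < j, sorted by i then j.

count = 1; pairs: (1,3)

α = atan 0.15 = 8.53°;  2α = 17.06°
n_0 = (+0.3910, -0.9204)
n_1 = (+0.8702, -0.4927)
n_2 = (+0.3864, +0.9223)
n_3 = (-0.8711, +0.4911)
n_4 = (-0.8348, -0.5505)
  (0,1): δ = 142.53°  ·
  (0,2): δ = 45.75°  ·
  (0,3): δ = 37.57°  ·
  (0,4): δ = 100.39°  ·
  (1,2): δ = 83.21°  ·
  (1,3): δ = 0.10°  ✓
  (1,4): δ = 62.92°  ·
  (2,3): δ = 96.68°  ·
  (2,4): δ = 33.86°  ·
  (3,4): δ = 117.18°  ·
antipodal pairs: 1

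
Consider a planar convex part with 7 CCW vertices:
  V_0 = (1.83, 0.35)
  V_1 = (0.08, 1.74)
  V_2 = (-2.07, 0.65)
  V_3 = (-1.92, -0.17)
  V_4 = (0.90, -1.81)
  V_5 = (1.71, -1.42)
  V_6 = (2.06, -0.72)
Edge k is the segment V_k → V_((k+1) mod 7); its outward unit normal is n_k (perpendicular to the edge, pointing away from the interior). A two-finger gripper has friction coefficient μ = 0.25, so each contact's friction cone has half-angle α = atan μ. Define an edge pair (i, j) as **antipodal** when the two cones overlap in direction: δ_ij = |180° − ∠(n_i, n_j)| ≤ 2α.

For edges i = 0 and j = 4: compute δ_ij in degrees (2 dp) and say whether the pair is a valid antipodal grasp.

α = atan 0.25 = 14.04°;  2α = 28.07°
edge 0: e_0 = (-1.75, +1.39);  n_0 = (+0.6220, +0.7830)
edge 4: e_4 = (+0.81, +0.39);  n_4 = (+0.4338, -0.9010)
∠(n_0, n_4) = 115.83°
δ = |180° − 115.83°| = 64.17°
64.17° > 2α = 28.07°  →  invalid

δ = 64.17°, invalid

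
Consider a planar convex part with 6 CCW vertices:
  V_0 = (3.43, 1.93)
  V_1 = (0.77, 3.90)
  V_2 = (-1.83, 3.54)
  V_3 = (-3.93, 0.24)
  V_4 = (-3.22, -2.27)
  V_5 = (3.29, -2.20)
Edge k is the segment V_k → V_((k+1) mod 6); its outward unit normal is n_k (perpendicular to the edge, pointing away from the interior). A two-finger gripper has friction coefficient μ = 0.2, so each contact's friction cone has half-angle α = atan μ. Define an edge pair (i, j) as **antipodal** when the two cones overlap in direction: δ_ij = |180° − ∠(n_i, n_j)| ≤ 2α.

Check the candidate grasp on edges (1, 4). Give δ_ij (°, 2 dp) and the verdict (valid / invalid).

α = atan 0.2 = 11.31°;  2α = 22.62°
edge 1: e_1 = (-2.60, -0.36);  n_1 = (-0.1372, +0.9905)
edge 4: e_4 = (+6.51, +0.07);  n_4 = (+0.0108, -0.9999)
∠(n_1, n_4) = 172.73°
δ = |180° − 172.73°| = 7.27°
7.27° ≤ 2α = 22.62°  →  valid

δ = 7.27°, valid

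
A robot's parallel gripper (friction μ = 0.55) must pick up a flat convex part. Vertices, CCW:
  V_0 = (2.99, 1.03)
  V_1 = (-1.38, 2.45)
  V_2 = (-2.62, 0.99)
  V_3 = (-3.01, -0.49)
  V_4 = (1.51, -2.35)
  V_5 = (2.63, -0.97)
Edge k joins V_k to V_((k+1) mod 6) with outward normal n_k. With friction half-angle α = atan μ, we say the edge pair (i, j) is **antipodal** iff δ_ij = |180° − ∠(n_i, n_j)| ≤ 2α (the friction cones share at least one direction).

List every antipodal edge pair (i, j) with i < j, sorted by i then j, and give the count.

α = atan 0.55 = 28.81°;  2α = 57.62°
n_0 = (+0.3090, +0.9511)
n_1 = (-0.7622, +0.6473)
n_2 = (-0.9670, +0.2548)
n_3 = (-0.3805, -0.9248)
n_4 = (+0.7765, -0.6302)
n_5 = (+0.9842, -0.1772)
  (0,1): δ = 112.34°  ·
  (0,2): δ = 86.76°  ·
  (0,3): δ = 4.37°  ✓
  (0,4): δ = 68.94°  ·
  (0,5): δ = 97.80°  ·
  (1,2): δ = 154.42°  ·
  (1,3): δ = 72.03°  ·
  (1,4): δ = 1.28°  ✓
  (1,5): δ = 30.14°  ✓
  (2,3): δ = 97.60°  ·
  (2,4): δ = 24.30°  ✓
  (2,5): δ = 4.56°  ✓
  (3,4): δ = 106.70°  ·
  (3,5): δ = 77.84°  ·
  (4,5): δ = 151.14°  ·
antipodal pairs: 5

count = 5; pairs: (0,3), (1,4), (1,5), (2,4), (2,5)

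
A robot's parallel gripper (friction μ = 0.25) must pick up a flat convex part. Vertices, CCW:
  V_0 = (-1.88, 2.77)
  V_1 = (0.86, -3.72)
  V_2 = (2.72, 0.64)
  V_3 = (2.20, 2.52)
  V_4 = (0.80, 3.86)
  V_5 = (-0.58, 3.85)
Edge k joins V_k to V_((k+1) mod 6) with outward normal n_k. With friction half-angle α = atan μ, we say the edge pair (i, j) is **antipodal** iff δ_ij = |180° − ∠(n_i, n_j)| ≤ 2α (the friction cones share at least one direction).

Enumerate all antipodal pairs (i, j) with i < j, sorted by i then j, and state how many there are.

α = atan 0.25 = 14.04°;  2α = 28.07°
n_0 = (-0.9213, -0.3889)
n_1 = (+0.9198, -0.3924)
n_2 = (+0.9638, +0.2666)
n_3 = (+0.6915, +0.7224)
n_4 = (-0.0072, +1.0000)
n_5 = (-0.6390, +0.7692)
  (0,1): δ = 45.99°  ·
  (0,2): δ = 7.43°  ✓
  (0,3): δ = 23.37°  ✓
  (0,4): δ = 67.53°  ·
  (0,5): δ = 106.83°  ·
  (1,2): δ = 141.44°  ·
  (1,3): δ = 110.64°  ·
  (1,4): δ = 66.48°  ·
  (1,5): δ = 27.18°  ✓
  (2,3): δ = 149.21°  ·
  (2,4): δ = 105.05°  ·
  (2,5): δ = 65.74°  ·
  (3,4): δ = 135.84°  ·
  (3,5): δ = 96.54°  ·
  (4,5): δ = 140.70°  ·
antipodal pairs: 3

count = 3; pairs: (0,2), (0,3), (1,5)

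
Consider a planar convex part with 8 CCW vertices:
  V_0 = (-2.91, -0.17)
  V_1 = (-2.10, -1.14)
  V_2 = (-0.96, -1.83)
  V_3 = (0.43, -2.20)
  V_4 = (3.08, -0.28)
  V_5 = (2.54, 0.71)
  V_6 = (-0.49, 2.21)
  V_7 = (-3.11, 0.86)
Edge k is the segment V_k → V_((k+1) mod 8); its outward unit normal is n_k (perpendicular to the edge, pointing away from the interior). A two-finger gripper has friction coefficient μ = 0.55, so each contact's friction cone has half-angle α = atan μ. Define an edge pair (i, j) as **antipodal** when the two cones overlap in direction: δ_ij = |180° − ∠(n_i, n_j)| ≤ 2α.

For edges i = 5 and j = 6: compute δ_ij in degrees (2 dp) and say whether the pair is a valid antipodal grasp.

δ = 126.40°, invalid

α = atan 0.55 = 28.81°;  2α = 57.62°
edge 5: e_5 = (-3.03, +1.50);  n_5 = (+0.4437, +0.8962)
edge 6: e_6 = (-2.62, -1.35);  n_6 = (-0.4580, +0.8889)
∠(n_5, n_6) = 53.60°
δ = |180° − 53.60°| = 126.40°
126.40° > 2α = 57.62°  →  invalid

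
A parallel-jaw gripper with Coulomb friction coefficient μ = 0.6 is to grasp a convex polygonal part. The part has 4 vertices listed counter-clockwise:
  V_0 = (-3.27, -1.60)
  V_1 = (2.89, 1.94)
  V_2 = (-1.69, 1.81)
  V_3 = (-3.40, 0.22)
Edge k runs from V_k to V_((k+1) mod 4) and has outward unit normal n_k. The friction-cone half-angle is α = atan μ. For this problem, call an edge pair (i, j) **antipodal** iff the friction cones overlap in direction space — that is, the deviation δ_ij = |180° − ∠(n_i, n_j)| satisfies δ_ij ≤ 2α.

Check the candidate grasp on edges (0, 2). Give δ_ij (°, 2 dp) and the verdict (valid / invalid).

α = atan 0.6 = 30.96°;  2α = 61.93°
edge 0: e_0 = (+6.16, +3.54);  n_0 = (+0.4983, -0.8670)
edge 2: e_2 = (-1.71, -1.59);  n_2 = (-0.6809, +0.7323)
∠(n_0, n_2) = 166.97°
δ = |180° − 166.97°| = 13.03°
13.03° ≤ 2α = 61.93°  →  valid

δ = 13.03°, valid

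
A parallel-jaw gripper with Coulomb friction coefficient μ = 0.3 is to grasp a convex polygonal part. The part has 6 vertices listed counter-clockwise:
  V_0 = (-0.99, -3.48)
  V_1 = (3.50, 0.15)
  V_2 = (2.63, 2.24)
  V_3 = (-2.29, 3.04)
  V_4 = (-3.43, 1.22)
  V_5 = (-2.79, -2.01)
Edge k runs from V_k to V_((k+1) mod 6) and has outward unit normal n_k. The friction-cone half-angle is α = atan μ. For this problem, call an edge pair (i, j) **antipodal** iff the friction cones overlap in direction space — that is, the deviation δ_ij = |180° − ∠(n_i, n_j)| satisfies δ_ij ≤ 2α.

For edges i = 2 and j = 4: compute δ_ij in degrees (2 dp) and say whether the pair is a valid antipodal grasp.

δ = 69.56°, invalid

α = atan 0.3 = 16.70°;  2α = 33.40°
edge 2: e_2 = (-4.92, +0.80);  n_2 = (+0.1605, +0.9870)
edge 4: e_4 = (+0.64, -3.23);  n_4 = (-0.9809, -0.1944)
∠(n_2, n_4) = 110.44°
δ = |180° − 110.44°| = 69.56°
69.56° > 2α = 33.40°  →  invalid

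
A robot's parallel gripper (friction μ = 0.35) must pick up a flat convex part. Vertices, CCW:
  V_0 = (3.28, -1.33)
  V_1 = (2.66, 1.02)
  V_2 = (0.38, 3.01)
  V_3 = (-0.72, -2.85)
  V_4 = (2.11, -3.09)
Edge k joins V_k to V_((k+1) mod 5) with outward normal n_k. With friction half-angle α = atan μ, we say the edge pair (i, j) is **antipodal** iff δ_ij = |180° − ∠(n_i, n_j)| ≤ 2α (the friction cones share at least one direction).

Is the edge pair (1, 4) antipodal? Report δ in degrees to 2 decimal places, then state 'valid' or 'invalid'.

α = atan 0.35 = 19.29°;  2α = 38.58°
edge 1: e_1 = (-2.28, +1.99);  n_1 = (+0.6576, +0.7534)
edge 4: e_4 = (+1.17, +1.76);  n_4 = (+0.8328, -0.5536)
∠(n_1, n_4) = 82.50°
δ = |180° − 82.50°| = 97.50°
97.50° > 2α = 38.58°  →  invalid

δ = 97.50°, invalid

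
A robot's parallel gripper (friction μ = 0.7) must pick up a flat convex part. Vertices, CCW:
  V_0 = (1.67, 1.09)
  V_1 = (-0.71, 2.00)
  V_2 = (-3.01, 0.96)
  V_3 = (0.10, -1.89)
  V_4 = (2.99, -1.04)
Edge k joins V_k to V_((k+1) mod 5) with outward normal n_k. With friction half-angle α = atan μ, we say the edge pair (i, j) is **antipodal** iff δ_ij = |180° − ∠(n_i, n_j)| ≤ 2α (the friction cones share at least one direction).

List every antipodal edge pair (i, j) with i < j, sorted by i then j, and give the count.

α = atan 0.7 = 34.99°;  2α = 69.98°
n_0 = (+0.3571, +0.9341)
n_1 = (-0.4120, +0.9112)
n_2 = (-0.6756, -0.7373)
n_3 = (+0.2822, -0.9594)
n_4 = (+0.8500, +0.5268)
  (0,1): δ = 134.74°  ·
  (0,2): δ = 21.58°  ✓
  (0,3): δ = 37.31°  ✓
  (0,4): δ = 142.71°  ·
  (1,2): δ = 66.83°  ✓
  (1,3): δ = 7.94°  ✓
  (1,4): δ = 97.46°  ·
  (2,3): δ = 121.11°  ·
  (2,4): δ = 15.71°  ✓
  (3,4): δ = 74.60°  ·
antipodal pairs: 5

count = 5; pairs: (0,2), (0,3), (1,2), (1,3), (2,4)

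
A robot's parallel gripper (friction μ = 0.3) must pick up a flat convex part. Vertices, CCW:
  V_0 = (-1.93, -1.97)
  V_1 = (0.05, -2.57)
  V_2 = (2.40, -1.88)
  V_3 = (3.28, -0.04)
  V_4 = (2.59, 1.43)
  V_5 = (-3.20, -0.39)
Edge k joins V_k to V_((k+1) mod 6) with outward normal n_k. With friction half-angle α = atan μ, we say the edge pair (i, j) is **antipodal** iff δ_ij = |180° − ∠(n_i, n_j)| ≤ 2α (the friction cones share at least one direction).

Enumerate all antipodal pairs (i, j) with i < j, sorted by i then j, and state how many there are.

count = 2; pairs: (1,4), (3,5)

α = atan 0.3 = 16.70°;  2α = 33.40°
n_0 = (-0.2900, -0.9570)
n_1 = (+0.2817, -0.9595)
n_2 = (+0.9021, -0.4315)
n_3 = (+0.9052, +0.4249)
n_4 = (-0.2999, +0.9540)
n_5 = (-0.7794, -0.6265)
  (0,1): δ = 146.78°  ·
  (0,2): δ = 98.70°  ·
  (0,3): δ = 48.00°  ·
  (0,4): δ = 34.31°  ·
  (0,5): δ = 145.65°  ·
  (1,2): δ = 131.92°  ·
  (1,3): δ = 81.22°  ·
  (1,4): δ = 1.09°  ✓
  (1,5): δ = 112.43°  ·
  (2,3): δ = 129.30°  ·
  (2,4): δ = 46.99°  ·
  (2,5): δ = 64.35°  ·
  (3,4): δ = 97.70°  ·
  (3,5): δ = 13.65°  ✓
  (4,5): δ = 68.66°  ·
antipodal pairs: 2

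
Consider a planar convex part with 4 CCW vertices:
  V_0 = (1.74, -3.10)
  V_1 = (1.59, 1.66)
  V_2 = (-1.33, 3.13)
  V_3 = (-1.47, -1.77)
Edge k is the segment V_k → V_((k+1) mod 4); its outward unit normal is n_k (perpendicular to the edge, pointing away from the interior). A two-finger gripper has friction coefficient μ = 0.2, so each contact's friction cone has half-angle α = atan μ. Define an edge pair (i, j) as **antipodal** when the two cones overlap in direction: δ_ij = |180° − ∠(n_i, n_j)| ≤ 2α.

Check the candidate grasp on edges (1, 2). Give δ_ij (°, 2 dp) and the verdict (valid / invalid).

δ = 64.91°, invalid

α = atan 0.2 = 11.31°;  2α = 22.62°
edge 1: e_1 = (-2.92, +1.47);  n_1 = (+0.4497, +0.8932)
edge 2: e_2 = (-0.14, -4.90);  n_2 = (-0.9996, +0.0286)
∠(n_1, n_2) = 115.09°
δ = |180° − 115.09°| = 64.91°
64.91° > 2α = 22.62°  →  invalid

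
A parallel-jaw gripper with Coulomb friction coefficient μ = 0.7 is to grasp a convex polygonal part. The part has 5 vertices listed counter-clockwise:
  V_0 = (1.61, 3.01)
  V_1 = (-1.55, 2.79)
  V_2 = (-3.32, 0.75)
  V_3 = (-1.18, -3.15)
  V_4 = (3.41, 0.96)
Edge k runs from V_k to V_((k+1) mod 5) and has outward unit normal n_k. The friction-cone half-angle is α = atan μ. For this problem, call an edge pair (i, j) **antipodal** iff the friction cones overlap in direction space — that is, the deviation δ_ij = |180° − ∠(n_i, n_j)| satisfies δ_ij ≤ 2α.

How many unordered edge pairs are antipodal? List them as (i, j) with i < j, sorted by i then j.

count = 4; pairs: (0,2), (0,3), (1,3), (2,4)

α = atan 0.7 = 34.99°;  2α = 69.98°
n_0 = (-0.0695, +0.9976)
n_1 = (-0.7553, +0.6554)
n_2 = (-0.8767, -0.4811)
n_3 = (+0.6671, -0.7450)
n_4 = (+0.7514, +0.6598)
  (0,1): δ = 134.93°  ·
  (0,2): δ = 65.23°  ✓
  (0,3): δ = 37.86°  ✓
  (0,4): δ = 127.30°  ·
  (1,2): δ = 110.30°  ·
  (1,3): δ = 7.21°  ✓
  (1,4): δ = 82.23°  ·
  (2,3): δ = 76.91°  ·
  (2,4): δ = 12.53°  ✓
  (3,4): δ = 90.56°  ·
antipodal pairs: 4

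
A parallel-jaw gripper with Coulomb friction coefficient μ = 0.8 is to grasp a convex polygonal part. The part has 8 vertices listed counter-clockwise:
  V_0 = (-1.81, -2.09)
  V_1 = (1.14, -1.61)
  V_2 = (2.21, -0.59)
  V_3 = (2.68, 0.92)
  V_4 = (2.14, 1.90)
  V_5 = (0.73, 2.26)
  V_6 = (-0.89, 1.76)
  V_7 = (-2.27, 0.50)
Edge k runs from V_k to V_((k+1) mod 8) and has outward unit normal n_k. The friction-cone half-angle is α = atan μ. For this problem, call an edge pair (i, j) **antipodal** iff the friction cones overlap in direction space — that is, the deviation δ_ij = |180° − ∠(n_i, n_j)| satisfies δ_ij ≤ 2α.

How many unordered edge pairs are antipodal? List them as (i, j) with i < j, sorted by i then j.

α = atan 0.8 = 38.66°;  2α = 77.32°
n_0 = (+0.1606, -0.9870)
n_1 = (+0.6900, -0.7238)
n_2 = (+0.9548, -0.2972)
n_3 = (+0.8758, +0.4826)
n_4 = (+0.2474, +0.9689)
n_5 = (-0.2949, +0.9555)
n_6 = (-0.6743, +0.7385)
n_7 = (-0.9846, -0.1749)
  (0,1): δ = 145.61°  ·
  (0,2): δ = 116.53°  ·
  (0,3): δ = 70.39°  ✓
  (0,4): δ = 23.56°  ✓
  (0,5): δ = 7.91°  ✓
  (0,6): δ = 33.16°  ✓
  (0,7): δ = 90.83°  ·
  (1,2): δ = 150.92°  ·
  (1,3): δ = 104.77°  ·
  (1,4): δ = 57.95°  ✓
  (1,5): δ = 26.48°  ✓
  (1,6): δ = 1.23°  ✓
  (1,7): δ = 56.44°  ✓
  (2,3): δ = 133.86°  ·
  (2,4): δ = 87.03°  ·
  (2,5): δ = 55.56°  ✓
  (2,6): δ = 30.31°  ✓
  (2,7): δ = 27.36°  ✓
  (3,4): δ = 133.18°  ·
  (3,5): δ = 101.70°  ·
  (3,6): δ = 76.46°  ✓
  (3,7): δ = 18.78°  ✓
  (4,5): δ = 148.52°  ·
  (4,6): δ = 123.28°  ·
  (4,7): δ = 65.61°  ✓
  (5,6): δ = 154.75°  ·
  (5,7): δ = 97.08°  ·
  (6,7): δ = 122.33°  ·
antipodal pairs: 14

count = 14; pairs: (0,3), (0,4), (0,5), (0,6), (1,4), (1,5), (1,6), (1,7), (2,5), (2,6), (2,7), (3,6), (3,7), (4,7)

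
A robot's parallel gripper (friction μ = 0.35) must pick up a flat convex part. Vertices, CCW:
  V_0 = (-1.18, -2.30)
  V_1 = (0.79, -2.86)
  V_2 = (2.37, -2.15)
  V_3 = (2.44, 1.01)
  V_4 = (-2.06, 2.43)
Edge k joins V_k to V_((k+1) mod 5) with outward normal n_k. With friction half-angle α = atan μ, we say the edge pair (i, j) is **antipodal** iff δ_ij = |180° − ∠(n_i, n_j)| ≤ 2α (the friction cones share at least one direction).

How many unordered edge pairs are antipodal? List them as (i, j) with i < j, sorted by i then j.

count = 2; pairs: (0,3), (2,4)

α = atan 0.35 = 19.29°;  2α = 38.58°
n_0 = (-0.2734, -0.9619)
n_1 = (+0.4099, -0.9121)
n_2 = (+0.9998, -0.0221)
n_3 = (+0.3009, +0.9536)
n_4 = (-0.9831, -0.1829)
  (0,1): δ = 139.93°  ·
  (0,2): δ = 75.40°  ·
  (0,3): δ = 1.64°  ✓
  (0,4): δ = 116.41°  ·
  (1,2): δ = 115.47°  ·
  (1,3): δ = 41.71°  ·
  (1,4): δ = 76.34°  ·
  (2,3): δ = 106.24°  ·
  (2,4): δ = 11.81°  ✓
  (3,4): δ = 61.95°  ·
antipodal pairs: 2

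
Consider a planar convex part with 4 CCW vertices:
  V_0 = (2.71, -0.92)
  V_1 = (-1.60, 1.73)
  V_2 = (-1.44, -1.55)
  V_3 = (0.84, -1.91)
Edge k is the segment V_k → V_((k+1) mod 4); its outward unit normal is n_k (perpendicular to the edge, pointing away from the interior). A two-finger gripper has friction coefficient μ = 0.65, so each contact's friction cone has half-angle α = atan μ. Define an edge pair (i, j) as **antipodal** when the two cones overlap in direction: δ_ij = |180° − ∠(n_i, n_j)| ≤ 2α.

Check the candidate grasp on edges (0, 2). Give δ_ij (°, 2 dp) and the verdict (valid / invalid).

α = atan 0.65 = 33.02°;  2α = 66.05°
edge 0: e_0 = (-4.31, +2.65);  n_0 = (+0.5238, +0.8519)
edge 2: e_2 = (+2.28, -0.36);  n_2 = (-0.1560, -0.9878)
∠(n_0, n_2) = 157.39°
δ = |180° − 157.39°| = 22.61°
22.61° ≤ 2α = 66.05°  →  valid

δ = 22.61°, valid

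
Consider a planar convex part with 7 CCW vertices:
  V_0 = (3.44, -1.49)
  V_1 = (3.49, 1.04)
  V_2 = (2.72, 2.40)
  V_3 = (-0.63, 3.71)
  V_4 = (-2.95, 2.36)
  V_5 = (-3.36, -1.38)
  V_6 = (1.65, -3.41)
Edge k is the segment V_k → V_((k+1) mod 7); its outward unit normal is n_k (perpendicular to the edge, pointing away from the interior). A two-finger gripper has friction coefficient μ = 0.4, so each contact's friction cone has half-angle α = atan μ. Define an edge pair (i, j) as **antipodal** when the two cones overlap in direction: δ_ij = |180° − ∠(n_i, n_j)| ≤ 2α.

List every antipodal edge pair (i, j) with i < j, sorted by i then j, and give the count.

α = atan 0.4 = 21.80°;  2α = 43.60°
n_0 = (+0.9998, -0.0198)
n_1 = (+0.8702, +0.4927)
n_2 = (+0.3642, +0.9313)
n_3 = (-0.5029, +0.8643)
n_4 = (-0.9940, +0.1090)
n_5 = (-0.3755, -0.9268)
n_6 = (+0.7314, -0.6819)
  (0,1): δ = 149.35°  ·
  (0,2): δ = 110.23°  ·
  (0,3): δ = 58.67°  ·
  (0,4): δ = 5.12°  ✓
  (0,5): δ = 69.07°  ·
  (0,6): δ = 138.14°  ·
  (1,2): δ = 140.88°  ·
  (1,3): δ = 89.32°  ·
  (1,4): δ = 35.77°  ✓
  (1,5): δ = 38.43°  ✓
  (1,6): δ = 107.49°  ·
  (2,3): δ = 128.45°  ·
  (2,4): δ = 74.90°  ·
  (2,5): δ = 0.70°  ✓
  (2,6): δ = 68.36°  ·
  (3,4): δ = 126.45°  ·
  (3,5): δ = 52.25°  ·
  (3,6): δ = 16.81°  ✓
  (4,5): δ = 105.80°  ·
  (4,6): δ = 36.74°  ✓
  (5,6): δ = 110.94°  ·
antipodal pairs: 6

count = 6; pairs: (0,4), (1,4), (1,5), (2,5), (3,6), (4,6)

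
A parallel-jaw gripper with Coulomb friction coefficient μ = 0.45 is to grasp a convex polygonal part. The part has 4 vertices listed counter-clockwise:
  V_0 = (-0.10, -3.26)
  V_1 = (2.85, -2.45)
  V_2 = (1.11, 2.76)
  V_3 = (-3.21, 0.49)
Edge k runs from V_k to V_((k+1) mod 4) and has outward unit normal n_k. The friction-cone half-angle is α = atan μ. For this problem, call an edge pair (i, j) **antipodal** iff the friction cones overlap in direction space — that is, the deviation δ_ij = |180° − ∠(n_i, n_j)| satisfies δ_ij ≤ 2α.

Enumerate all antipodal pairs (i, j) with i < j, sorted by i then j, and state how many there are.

α = atan 0.45 = 24.23°;  2α = 48.46°
n_0 = (+0.2648, -0.9643)
n_1 = (+0.9485, +0.3168)
n_2 = (-0.4652, +0.8852)
n_3 = (-0.7697, -0.6384)
  (0,1): δ = 86.89°  ·
  (0,2): δ = 12.37°  ✓
  (0,3): δ = 114.32°  ·
  (1,2): δ = 80.75°  ·
  (1,3): δ = 21.20°  ✓
  (2,3): δ = 78.05°  ·
antipodal pairs: 2

count = 2; pairs: (0,2), (1,3)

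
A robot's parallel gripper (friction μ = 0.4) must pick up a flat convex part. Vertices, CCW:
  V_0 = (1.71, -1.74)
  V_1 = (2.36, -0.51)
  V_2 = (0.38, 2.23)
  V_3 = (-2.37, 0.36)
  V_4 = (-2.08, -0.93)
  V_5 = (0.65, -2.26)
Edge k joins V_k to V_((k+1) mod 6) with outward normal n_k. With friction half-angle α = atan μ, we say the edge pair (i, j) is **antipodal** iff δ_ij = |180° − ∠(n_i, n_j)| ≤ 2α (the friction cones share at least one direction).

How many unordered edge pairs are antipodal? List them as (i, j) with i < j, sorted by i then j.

count = 5; pairs: (0,2), (0,3), (1,3), (1,4), (2,5)

α = atan 0.4 = 21.80°;  2α = 43.60°
n_0 = (+0.8841, -0.4672)
n_1 = (+0.8105, +0.5857)
n_2 = (-0.5623, +0.8269)
n_3 = (-0.9757, -0.2193)
n_4 = (-0.4380, -0.8990)
n_5 = (+0.4404, -0.8978)
  (0,1): δ = 116.29°  ·
  (0,2): δ = 27.93°  ✓
  (0,3): δ = 40.52°  ✓
  (0,4): δ = 91.88°  ·
  (0,5): δ = 143.99°  ·
  (1,2): δ = 91.64°  ·
  (1,3): δ = 23.18°  ✓
  (1,4): δ = 28.17°  ✓
  (1,5): δ = 80.28°  ·
  (2,3): δ = 111.55°  ·
  (2,4): δ = 60.19°  ·
  (2,5): δ = 8.08°  ✓
  (3,4): δ = 128.64°  ·
  (3,5): δ = 76.54°  ·
  (4,5): δ = 127.89°  ·
antipodal pairs: 5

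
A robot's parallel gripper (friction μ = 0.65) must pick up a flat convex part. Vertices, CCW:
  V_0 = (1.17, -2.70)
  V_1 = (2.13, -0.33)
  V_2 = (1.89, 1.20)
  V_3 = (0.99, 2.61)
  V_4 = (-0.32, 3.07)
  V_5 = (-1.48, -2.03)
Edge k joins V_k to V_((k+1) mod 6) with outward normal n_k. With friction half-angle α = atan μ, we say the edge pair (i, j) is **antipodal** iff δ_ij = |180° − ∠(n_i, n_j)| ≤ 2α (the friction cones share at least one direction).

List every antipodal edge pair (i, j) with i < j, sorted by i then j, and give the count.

α = atan 0.65 = 33.02°;  2α = 66.05°
n_0 = (+0.9268, -0.3754)
n_1 = (+0.9879, +0.1550)
n_2 = (+0.8429, +0.5380)
n_3 = (+0.3313, +0.9435)
n_4 = (-0.9751, +0.2218)
n_5 = (-0.2451, -0.9695)
  (0,1): δ = 149.03°  ·
  (0,2): δ = 125.40°  ·
  (0,3): δ = 87.30°  ·
  (0,4): δ = 9.24°  ✓
  (0,5): δ = 97.86°  ·
  (1,2): δ = 156.36°  ·
  (1,3): δ = 118.26°  ·
  (1,4): δ = 21.73°  ✓
  (1,5): δ = 66.90°  ·
  (2,3): δ = 141.90°  ·
  (2,4): δ = 45.36°  ✓
  (2,5): δ = 43.26°  ✓
  (3,4): δ = 83.47°  ·
  (3,5): δ = 5.16°  ✓
  (4,5): δ = 91.37°  ·
antipodal pairs: 5

count = 5; pairs: (0,4), (1,4), (2,4), (2,5), (3,5)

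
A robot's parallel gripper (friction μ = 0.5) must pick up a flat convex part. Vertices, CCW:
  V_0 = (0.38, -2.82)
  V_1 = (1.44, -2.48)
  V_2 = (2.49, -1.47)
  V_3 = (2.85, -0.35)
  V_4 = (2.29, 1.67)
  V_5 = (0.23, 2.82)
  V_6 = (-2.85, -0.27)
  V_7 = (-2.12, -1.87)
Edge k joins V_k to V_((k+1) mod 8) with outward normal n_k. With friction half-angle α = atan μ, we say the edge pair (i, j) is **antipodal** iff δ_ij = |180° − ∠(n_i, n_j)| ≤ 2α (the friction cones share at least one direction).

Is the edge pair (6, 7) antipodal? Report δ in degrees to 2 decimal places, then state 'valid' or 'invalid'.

δ = 135.33°, invalid

α = atan 0.5 = 26.57°;  2α = 53.13°
edge 6: e_6 = (+0.73, -1.60);  n_6 = (-0.9098, -0.4151)
edge 7: e_7 = (+2.50, -0.95);  n_7 = (-0.3552, -0.9348)
∠(n_6, n_7) = 44.67°
δ = |180° − 44.67°| = 135.33°
135.33° > 2α = 53.13°  →  invalid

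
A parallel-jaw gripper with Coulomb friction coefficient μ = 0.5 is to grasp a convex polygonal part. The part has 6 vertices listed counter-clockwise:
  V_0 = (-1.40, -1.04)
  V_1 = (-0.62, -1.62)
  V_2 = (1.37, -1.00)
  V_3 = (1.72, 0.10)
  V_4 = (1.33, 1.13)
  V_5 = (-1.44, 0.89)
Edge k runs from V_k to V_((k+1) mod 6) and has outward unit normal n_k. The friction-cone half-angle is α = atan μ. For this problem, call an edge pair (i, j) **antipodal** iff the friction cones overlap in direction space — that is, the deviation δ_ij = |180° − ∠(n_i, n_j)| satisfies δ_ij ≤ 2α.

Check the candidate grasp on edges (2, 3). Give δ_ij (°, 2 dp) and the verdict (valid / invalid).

δ = 141.61°, invalid

α = atan 0.5 = 26.57°;  2α = 53.13°
edge 2: e_2 = (+0.35, +1.10);  n_2 = (+0.9529, -0.3032)
edge 3: e_3 = (-0.39, +1.03);  n_3 = (+0.9352, +0.3541)
∠(n_2, n_3) = 38.39°
δ = |180° − 38.39°| = 141.61°
141.61° > 2α = 53.13°  →  invalid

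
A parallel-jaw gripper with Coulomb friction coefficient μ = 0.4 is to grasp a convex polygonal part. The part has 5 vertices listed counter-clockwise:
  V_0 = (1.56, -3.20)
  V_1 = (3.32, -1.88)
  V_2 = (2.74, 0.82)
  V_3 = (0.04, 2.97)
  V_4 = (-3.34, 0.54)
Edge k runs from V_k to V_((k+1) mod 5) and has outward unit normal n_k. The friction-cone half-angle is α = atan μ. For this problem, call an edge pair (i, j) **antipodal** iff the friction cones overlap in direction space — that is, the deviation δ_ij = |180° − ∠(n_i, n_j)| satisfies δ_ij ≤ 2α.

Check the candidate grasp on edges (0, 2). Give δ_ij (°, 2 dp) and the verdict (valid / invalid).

α = atan 0.4 = 21.80°;  2α = 43.60°
edge 0: e_0 = (+1.76, +1.32);  n_0 = (+0.6000, -0.8000)
edge 2: e_2 = (-2.70, +2.15);  n_2 = (+0.6229, +0.7823)
∠(n_0, n_2) = 104.60°
δ = |180° − 104.60°| = 75.40°
75.40° > 2α = 43.60°  →  invalid

δ = 75.40°, invalid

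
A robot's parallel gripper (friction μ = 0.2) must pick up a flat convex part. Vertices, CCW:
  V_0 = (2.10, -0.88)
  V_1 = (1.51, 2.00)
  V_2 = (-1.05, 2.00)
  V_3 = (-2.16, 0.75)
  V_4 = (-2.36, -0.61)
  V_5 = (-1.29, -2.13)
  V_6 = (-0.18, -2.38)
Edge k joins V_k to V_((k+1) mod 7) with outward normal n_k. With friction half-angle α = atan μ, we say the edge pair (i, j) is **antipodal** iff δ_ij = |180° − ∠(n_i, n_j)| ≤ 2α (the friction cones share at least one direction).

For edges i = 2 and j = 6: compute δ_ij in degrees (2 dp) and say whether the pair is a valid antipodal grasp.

α = atan 0.2 = 11.31°;  2α = 22.62°
edge 2: e_2 = (-1.11, -1.25);  n_2 = (-0.7477, +0.6640)
edge 6: e_6 = (+2.28, +1.50);  n_6 = (+0.5496, -0.8354)
∠(n_2, n_6) = 164.95°
δ = |180° − 164.95°| = 15.05°
15.05° ≤ 2α = 22.62°  →  valid

δ = 15.05°, valid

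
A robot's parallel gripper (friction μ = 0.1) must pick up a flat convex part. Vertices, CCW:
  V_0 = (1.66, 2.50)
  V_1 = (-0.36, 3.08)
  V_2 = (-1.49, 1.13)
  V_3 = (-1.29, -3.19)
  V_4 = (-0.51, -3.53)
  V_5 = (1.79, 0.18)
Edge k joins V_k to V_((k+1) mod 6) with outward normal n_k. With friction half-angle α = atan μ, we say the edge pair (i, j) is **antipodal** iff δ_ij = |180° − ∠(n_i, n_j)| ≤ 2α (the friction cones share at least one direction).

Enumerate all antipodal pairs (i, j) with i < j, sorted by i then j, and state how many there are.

count = 3; pairs: (0,3), (1,4), (2,5)

α = atan 0.1 = 5.71°;  2α = 11.42°
n_0 = (+0.2760, +0.9612)
n_1 = (-0.8652, +0.5014)
n_2 = (-0.9989, -0.0462)
n_3 = (-0.3996, -0.9167)
n_4 = (+0.8499, -0.5269)
n_5 = (+0.9984, +0.0559)
  (0,1): δ = 104.07°  ·
  (0,2): δ = 71.33°  ·
  (0,3): δ = 7.53°  ✓
  (0,4): δ = 74.22°  ·
  (0,5): δ = 109.23°  ·
  (1,2): δ = 147.26°  ·
  (1,3): δ = 83.46°  ·
  (1,4): δ = 1.70°  ✓
  (1,5): δ = 33.30°  ·
  (2,3): δ = 116.20°  ·
  (2,4): δ = 34.45°  ·
  (2,5): δ = 0.56°  ✓
  (3,4): δ = 98.24°  ·
  (3,5): δ = 63.24°  ·
  (4,5): δ = 145.00°  ·
antipodal pairs: 3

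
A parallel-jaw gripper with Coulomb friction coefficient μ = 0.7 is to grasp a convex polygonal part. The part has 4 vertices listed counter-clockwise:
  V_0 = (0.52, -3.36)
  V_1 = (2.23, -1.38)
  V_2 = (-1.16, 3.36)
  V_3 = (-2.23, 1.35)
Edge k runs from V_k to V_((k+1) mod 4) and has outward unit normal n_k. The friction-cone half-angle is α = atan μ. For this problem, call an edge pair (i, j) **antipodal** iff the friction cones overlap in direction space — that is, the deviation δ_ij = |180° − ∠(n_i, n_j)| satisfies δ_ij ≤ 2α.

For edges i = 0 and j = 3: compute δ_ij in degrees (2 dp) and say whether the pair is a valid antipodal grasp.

α = atan 0.7 = 34.99°;  2α = 69.98°
edge 0: e_0 = (+1.71, +1.98);  n_0 = (+0.7568, -0.6536)
edge 3: e_3 = (+2.75, -4.71);  n_3 = (-0.8636, -0.5042)
∠(n_0, n_3) = 108.91°
δ = |180° − 108.91°| = 71.09°
71.09° > 2α = 69.98°  →  invalid

δ = 71.09°, invalid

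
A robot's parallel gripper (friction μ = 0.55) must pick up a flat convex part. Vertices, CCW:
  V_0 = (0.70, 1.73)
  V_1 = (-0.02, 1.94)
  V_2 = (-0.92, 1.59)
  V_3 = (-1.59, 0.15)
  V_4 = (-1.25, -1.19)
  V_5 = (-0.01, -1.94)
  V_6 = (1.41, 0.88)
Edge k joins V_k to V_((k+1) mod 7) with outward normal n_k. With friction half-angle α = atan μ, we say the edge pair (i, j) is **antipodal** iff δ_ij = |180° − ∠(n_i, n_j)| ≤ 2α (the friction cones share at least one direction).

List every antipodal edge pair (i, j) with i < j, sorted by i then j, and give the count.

α = atan 0.55 = 28.81°;  2α = 57.62°
n_0 = (+0.2800, +0.9600)
n_1 = (-0.3624, +0.9320)
n_2 = (-0.9067, +0.4219)
n_3 = (-0.9693, -0.2459)
n_4 = (-0.5175, -0.8557)
n_5 = (+0.8932, -0.4497)
n_6 = (+0.7675, +0.6411)
  (0,1): δ = 142.49°  ·
  (0,2): δ = 98.69°  ·
  (0,3): δ = 59.50°  ·
  (0,4): δ = 14.91°  ✓
  (0,5): δ = 79.53°  ·
  (0,6): δ = 146.13°  ·
  (1,2): δ = 136.20°  ·
  (1,3): δ = 97.01°  ·
  (1,4): δ = 52.42°  ✓
  (1,5): δ = 42.02°  ✓
  (1,6): δ = 108.62°  ·
  (2,3): δ = 140.81°  ·
  (2,4): δ = 96.22°  ·
  (2,5): δ = 1.78°  ✓
  (2,6): δ = 64.82°  ·
  (3,4): δ = 135.40°  ·
  (3,5): δ = 40.96°  ✓
  (3,6): δ = 25.63°  ✓
  (4,5): δ = 85.56°  ·
  (4,6): δ = 18.96°  ✓
  (5,6): δ = 113.40°  ·
antipodal pairs: 7

count = 7; pairs: (0,4), (1,4), (1,5), (2,5), (3,5), (3,6), (4,6)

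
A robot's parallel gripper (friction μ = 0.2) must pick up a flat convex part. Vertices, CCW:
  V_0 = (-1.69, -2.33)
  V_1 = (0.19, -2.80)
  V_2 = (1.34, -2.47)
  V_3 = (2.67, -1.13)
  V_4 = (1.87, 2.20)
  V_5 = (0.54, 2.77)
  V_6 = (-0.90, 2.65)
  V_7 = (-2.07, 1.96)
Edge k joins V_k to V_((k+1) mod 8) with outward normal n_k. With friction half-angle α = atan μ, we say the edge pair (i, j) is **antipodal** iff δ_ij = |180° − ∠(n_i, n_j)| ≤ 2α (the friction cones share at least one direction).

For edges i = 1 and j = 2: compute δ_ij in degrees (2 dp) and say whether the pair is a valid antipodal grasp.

α = atan 0.2 = 11.31°;  2α = 22.62°
edge 1: e_1 = (+1.15, +0.33);  n_1 = (+0.2758, -0.9612)
edge 2: e_2 = (+1.33, +1.34);  n_2 = (+0.7098, -0.7045)
∠(n_1, n_2) = 29.20°
δ = |180° − 29.20°| = 150.80°
150.80° > 2α = 22.62°  →  invalid

δ = 150.80°, invalid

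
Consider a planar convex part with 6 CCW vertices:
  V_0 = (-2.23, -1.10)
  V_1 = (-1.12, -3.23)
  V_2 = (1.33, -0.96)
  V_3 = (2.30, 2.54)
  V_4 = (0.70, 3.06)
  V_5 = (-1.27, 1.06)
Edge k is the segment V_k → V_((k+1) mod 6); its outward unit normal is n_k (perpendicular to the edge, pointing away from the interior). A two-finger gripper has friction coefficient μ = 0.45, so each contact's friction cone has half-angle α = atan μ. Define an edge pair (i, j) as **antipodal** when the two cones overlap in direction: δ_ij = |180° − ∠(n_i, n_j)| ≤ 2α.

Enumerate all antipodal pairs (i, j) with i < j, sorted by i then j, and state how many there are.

count = 6; pairs: (0,2), (0,3), (1,4), (1,5), (2,4), (2,5)

α = atan 0.45 = 24.23°;  2α = 48.46°
n_0 = (-0.8868, -0.4621)
n_1 = (+0.6796, -0.7335)
n_2 = (+0.9637, -0.2671)
n_3 = (+0.3091, +0.9510)
n_4 = (-0.7124, +0.7017)
n_5 = (-0.9138, +0.4061)
  (0,1): δ = 74.71°  ·
  (0,2): δ = 43.02°  ✓
  (0,3): δ = 44.47°  ✓
  (0,4): δ = 107.91°  ·
  (0,5): δ = 128.51°  ·
  (1,2): δ = 148.31°  ·
  (1,3): δ = 60.82°  ·
  (1,4): δ = 2.62°  ✓
  (1,5): δ = 23.22°  ✓
  (2,3): δ = 92.51°  ·
  (2,4): δ = 29.08°  ✓
  (2,5): δ = 8.47°  ✓
  (3,4): δ = 116.56°  ·
  (3,5): δ = 95.96°  ·
  (4,5): δ = 159.40°  ·
antipodal pairs: 6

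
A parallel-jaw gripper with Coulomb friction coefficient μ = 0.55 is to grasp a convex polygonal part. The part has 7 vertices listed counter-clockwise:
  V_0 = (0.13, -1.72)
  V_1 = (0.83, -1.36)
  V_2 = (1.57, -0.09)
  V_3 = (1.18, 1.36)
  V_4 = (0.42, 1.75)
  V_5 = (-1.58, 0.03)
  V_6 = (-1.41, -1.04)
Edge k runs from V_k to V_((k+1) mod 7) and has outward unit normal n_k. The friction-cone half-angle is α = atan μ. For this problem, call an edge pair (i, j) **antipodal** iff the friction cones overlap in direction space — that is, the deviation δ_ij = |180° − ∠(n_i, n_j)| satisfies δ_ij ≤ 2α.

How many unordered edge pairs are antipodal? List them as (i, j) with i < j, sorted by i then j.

count = 8; pairs: (0,3), (0,4), (1,4), (1,5), (2,5), (2,6), (3,5), (3,6)

α = atan 0.55 = 28.81°;  2α = 57.62°
n_0 = (+0.4573, -0.8893)
n_1 = (+0.8640, -0.5034)
n_2 = (+0.9657, +0.2597)
n_3 = (+0.4566, +0.8897)
n_4 = (-0.6520, +0.7582)
n_5 = (-0.9876, -0.1569)
n_6 = (-0.4039, -0.9148)
  (0,1): δ = 147.44°  ·
  (0,2): δ = 102.16°  ·
  (0,3): δ = 54.38°  ✓
  (0,4): δ = 13.48°  ✓
  (0,5): δ = 71.81°  ·
  (0,6): δ = 128.96°  ·
  (1,2): δ = 134.72°  ·
  (1,3): δ = 86.94°  ·
  (1,4): δ = 19.08°  ✓
  (1,5): δ = 39.26°  ✓
  (1,6): δ = 96.40°  ·
  (2,3): δ = 132.22°  ·
  (2,4): δ = 64.36°  ·
  (2,5): δ = 6.03°  ✓
  (2,6): δ = 51.12°  ✓
  (3,4): δ = 112.14°  ·
  (3,5): δ = 53.81°  ✓
  (3,6): δ = 3.34°  ✓
  (4,5): δ = 121.67°  ·
  (4,6): δ = 64.52°  ·
  (5,6): δ = 122.85°  ·
antipodal pairs: 8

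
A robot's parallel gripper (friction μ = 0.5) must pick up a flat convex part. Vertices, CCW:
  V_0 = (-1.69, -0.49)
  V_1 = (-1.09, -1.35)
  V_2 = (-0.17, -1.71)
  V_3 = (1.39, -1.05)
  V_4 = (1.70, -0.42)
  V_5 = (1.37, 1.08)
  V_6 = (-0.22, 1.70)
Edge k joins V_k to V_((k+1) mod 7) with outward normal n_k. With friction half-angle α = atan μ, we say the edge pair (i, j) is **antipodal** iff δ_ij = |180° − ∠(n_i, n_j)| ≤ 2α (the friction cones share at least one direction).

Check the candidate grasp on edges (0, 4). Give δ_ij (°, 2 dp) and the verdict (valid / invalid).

δ = 22.50°, valid

α = atan 0.5 = 26.57°;  2α = 53.13°
edge 0: e_0 = (+0.60, -0.86);  n_0 = (-0.8201, -0.5722)
edge 4: e_4 = (-0.33, +1.50);  n_4 = (+0.9766, +0.2149)
∠(n_0, n_4) = 157.50°
δ = |180° − 157.50°| = 22.50°
22.50° ≤ 2α = 53.13°  →  valid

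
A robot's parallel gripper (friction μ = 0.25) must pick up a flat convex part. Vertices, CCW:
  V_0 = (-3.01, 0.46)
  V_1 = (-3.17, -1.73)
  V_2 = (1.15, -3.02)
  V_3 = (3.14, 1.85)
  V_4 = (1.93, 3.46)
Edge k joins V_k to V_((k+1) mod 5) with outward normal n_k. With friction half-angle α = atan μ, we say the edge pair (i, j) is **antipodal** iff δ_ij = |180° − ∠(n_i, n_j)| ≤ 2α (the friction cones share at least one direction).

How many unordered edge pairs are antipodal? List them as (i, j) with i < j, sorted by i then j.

α = atan 0.25 = 14.04°;  2α = 28.07°
n_0 = (-0.9973, +0.0729)
n_1 = (-0.2861, -0.9582)
n_2 = (+0.9257, -0.3783)
n_3 = (+0.7994, +0.6008)
n_4 = (-0.5191, +0.8547)
  (0,1): δ = 102.45°  ·
  (0,2): δ = 18.05°  ✓
  (0,3): δ = 41.11°  ·
  (0,4): δ = 125.45°  ·
  (1,2): δ = 95.60°  ·
  (1,3): δ = 36.45°  ·
  (1,4): δ = 47.90°  ·
  (2,3): δ = 120.85°  ·
  (2,4): δ = 36.50°  ·
  (3,4): δ = 95.66°  ·
antipodal pairs: 1

count = 1; pairs: (0,2)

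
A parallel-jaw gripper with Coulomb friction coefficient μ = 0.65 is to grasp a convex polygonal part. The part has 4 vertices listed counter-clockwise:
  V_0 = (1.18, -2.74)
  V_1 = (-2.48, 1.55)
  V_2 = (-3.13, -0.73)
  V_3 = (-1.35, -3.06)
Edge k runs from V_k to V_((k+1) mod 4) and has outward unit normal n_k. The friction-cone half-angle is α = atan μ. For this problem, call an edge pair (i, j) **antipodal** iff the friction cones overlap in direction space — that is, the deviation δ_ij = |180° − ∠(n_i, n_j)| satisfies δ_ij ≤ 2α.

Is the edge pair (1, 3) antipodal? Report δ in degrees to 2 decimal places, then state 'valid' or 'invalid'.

δ = 66.88°, invalid

α = atan 0.65 = 33.02°;  2α = 66.05°
edge 1: e_1 = (-0.65, -2.28);  n_1 = (-0.9617, +0.2742)
edge 3: e_3 = (+2.53, +0.32);  n_3 = (+0.1255, -0.9921)
∠(n_1, n_3) = 113.12°
δ = |180° − 113.12°| = 66.88°
66.88° > 2α = 66.05°  →  invalid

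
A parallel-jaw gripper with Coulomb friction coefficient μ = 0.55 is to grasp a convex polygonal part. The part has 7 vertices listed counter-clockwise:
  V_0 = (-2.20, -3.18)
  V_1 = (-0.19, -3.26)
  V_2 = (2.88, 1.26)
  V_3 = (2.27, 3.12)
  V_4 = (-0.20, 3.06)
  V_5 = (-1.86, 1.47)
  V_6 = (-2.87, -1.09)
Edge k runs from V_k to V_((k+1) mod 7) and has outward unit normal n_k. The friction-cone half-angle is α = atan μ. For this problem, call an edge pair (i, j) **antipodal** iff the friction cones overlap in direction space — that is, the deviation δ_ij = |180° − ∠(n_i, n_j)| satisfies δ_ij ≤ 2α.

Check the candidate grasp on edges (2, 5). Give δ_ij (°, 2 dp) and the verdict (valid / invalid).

δ = 39.69°, valid

α = atan 0.55 = 28.81°;  2α = 57.62°
edge 2: e_2 = (-0.61, +1.86);  n_2 = (+0.9502, +0.3116)
edge 5: e_5 = (-1.01, -2.56);  n_5 = (-0.9302, +0.3670)
∠(n_2, n_5) = 140.31°
δ = |180° − 140.31°| = 39.69°
39.69° ≤ 2α = 57.62°  →  valid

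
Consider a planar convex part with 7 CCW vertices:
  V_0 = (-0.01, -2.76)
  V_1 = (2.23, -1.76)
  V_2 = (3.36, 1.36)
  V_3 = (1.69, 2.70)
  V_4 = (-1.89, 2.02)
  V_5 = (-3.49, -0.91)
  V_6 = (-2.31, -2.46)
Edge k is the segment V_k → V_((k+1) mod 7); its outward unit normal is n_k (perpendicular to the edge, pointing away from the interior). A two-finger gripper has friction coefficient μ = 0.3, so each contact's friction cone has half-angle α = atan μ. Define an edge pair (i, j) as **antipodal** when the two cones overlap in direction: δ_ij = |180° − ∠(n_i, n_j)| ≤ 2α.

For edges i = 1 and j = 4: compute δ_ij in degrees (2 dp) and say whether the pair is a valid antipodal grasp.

α = atan 0.3 = 16.70°;  2α = 33.40°
edge 1: e_1 = (+1.13, +3.12);  n_1 = (+0.9402, -0.3405)
edge 4: e_4 = (-1.60, -2.93);  n_4 = (-0.8777, +0.4793)
∠(n_1, n_4) = 171.27°
δ = |180° − 171.27°| = 8.73°
8.73° ≤ 2α = 33.40°  →  valid

δ = 8.73°, valid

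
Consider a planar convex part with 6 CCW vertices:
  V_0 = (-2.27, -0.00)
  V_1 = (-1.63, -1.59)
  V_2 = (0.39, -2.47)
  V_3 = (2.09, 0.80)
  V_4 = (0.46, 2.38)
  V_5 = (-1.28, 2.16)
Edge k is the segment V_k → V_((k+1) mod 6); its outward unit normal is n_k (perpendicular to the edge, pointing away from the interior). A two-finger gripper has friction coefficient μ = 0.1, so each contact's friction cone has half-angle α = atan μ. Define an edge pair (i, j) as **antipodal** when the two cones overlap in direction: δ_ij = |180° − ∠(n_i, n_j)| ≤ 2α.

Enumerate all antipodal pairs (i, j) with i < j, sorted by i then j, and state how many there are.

α = atan 0.1 = 5.71°;  2α = 11.42°
n_0 = (-0.9277, -0.3734)
n_1 = (-0.3994, -0.9168)
n_2 = (+0.8873, -0.4613)
n_3 = (+0.6960, +0.7180)
n_4 = (-0.1254, +0.9921)
n_5 = (-0.9091, +0.4167)
  (0,1): δ = 135.47°  ·
  (0,2): δ = 49.39°  ·
  (0,3): δ = 23.97°  ·
  (0,4): δ = 75.28°  ·
  (0,5): δ = 133.45°  ·
  (1,2): δ = 93.93°  ·
  (1,3): δ = 20.57°  ·
  (1,4): δ = 30.75°  ·
  (1,5): δ = 88.92°  ·
  (2,3): δ = 106.64°  ·
  (2,4): δ = 55.33°  ·
  (2,5): δ = 2.85°  ✓
  (3,4): δ = 128.69°  ·
  (3,5): δ = 70.52°  ·
  (4,5): δ = 121.83°  ·
antipodal pairs: 1

count = 1; pairs: (2,5)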